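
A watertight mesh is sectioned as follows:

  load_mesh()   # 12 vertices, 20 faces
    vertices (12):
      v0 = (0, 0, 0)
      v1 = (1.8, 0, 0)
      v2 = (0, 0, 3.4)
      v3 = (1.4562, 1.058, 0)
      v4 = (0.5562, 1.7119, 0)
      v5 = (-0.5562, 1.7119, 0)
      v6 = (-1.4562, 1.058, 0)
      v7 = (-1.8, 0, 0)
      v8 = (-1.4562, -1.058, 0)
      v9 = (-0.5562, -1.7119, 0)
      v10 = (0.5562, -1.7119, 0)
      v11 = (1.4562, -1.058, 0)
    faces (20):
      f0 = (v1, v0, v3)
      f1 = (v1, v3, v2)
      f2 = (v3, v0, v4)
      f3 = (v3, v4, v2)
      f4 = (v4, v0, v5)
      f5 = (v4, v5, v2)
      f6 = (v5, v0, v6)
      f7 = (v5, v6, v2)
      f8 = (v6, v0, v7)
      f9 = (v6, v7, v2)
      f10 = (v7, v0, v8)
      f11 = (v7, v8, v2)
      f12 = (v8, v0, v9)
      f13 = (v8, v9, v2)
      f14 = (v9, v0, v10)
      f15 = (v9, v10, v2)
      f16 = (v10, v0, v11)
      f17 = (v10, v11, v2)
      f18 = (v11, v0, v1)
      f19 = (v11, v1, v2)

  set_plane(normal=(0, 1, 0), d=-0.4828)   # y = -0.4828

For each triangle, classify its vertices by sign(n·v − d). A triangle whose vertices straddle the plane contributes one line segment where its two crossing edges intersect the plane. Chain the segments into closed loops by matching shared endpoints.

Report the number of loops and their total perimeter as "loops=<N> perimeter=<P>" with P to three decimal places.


loops=1 perimeter=9.344

Straddling triangles (10 of 20):
  (v7,v0,v8) [++-] → (-0.664512, -0.4828, 0)–(-1.64311, -0.4828, 0)  len=0.9786
  (v7,v8,v2) [+-+] → (-1.64311, -0.4828, 0)–(-0.664512, -0.4828, 1.84847)  len=2.0915
  (v8,v0,v9) [-+-] → (-0.664512, -0.4828, 0)–(-0.156863, -0.4828, 0)  len=0.5076
  (v8,v9,v2) [--+] → (-0.156863, -0.4828, 2.44111)–(-0.664512, -0.4828, 1.84847)  len=0.7803
  (v9,v0,v10) [-+-] → (-0.156863, -0.4828, 0)–(0.156863, -0.4828, 0)  len=0.3137
  (v9,v10,v2) [--+] → (0.156863, -0.4828, 2.44111)–(-0.156863, -0.4828, 2.44111)  len=0.3137
  (v10,v0,v11) [-+-] → (0.156863, -0.4828, 0)–(0.664512, -0.4828, 0)  len=0.5076
  (v10,v11,v2) [--+] → (0.664512, -0.4828, 1.84847)–(0.156863, -0.4828, 2.44111)  len=0.7803
  (v11,v0,v1) [-++] → (0.664512, -0.4828, 0)–(1.64311, -0.4828, 0)  len=0.9786
  (v11,v1,v2) [-++] → (1.64311, -0.4828, 0)–(0.664512, -0.4828, 1.84847)  len=2.0915

Chained into 1 loop(s):
  loop 1: 10 segments, perimeter = 9.3437
Total perimeter = 9.344


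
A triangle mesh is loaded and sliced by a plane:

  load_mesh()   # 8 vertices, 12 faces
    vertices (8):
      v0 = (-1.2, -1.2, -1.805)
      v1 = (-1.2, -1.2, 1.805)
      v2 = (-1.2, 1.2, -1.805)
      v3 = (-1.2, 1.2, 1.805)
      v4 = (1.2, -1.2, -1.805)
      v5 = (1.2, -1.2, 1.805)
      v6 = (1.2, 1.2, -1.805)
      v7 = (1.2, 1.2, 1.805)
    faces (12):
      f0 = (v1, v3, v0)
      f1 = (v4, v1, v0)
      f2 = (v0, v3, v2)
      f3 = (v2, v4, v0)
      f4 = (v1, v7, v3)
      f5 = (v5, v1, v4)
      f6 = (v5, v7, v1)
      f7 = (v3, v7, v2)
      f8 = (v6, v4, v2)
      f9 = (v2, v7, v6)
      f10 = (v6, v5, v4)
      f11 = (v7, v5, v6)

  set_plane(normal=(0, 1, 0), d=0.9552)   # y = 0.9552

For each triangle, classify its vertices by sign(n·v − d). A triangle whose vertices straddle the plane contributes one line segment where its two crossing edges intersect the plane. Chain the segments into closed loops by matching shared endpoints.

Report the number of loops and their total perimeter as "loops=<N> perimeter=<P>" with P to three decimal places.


Straddling triangles (8 of 12):
  (v1,v3,v0) [-+-] → (-1.2, 0.9552, 1.805)–(-1.2, 0.9552, 1.43678)  len=0.3682
  (v0,v3,v2) [-++] → (-1.2, 0.9552, 1.43678)–(-1.2, 0.9552, -1.805)  len=3.2418
  (v2,v4,v0) [+--] → (-0.9552, 0.9552, -1.805)–(-1.2, 0.9552, -1.805)  len=0.2448
  (v1,v7,v3) [-++] → (0.9552, 0.9552, 1.805)–(-1.2, 0.9552, 1.805)  len=2.1552
  (v5,v7,v1) [-+-] → (1.2, 0.9552, 1.805)–(0.9552, 0.9552, 1.805)  len=0.2448
  (v6,v4,v2) [+-+] → (1.2, 0.9552, -1.805)–(-0.9552, 0.9552, -1.805)  len=2.1552
  (v6,v5,v4) [+--] → (1.2, 0.9552, -1.43678)–(1.2, 0.9552, -1.805)  len=0.3682
  (v7,v5,v6) [+-+] → (1.2, 0.9552, 1.805)–(1.2, 0.9552, -1.43678)  len=3.2418

Chained into 1 loop(s):
  loop 1: 8 segments, perimeter = 12.0200
Total perimeter = 12.020

loops=1 perimeter=12.020


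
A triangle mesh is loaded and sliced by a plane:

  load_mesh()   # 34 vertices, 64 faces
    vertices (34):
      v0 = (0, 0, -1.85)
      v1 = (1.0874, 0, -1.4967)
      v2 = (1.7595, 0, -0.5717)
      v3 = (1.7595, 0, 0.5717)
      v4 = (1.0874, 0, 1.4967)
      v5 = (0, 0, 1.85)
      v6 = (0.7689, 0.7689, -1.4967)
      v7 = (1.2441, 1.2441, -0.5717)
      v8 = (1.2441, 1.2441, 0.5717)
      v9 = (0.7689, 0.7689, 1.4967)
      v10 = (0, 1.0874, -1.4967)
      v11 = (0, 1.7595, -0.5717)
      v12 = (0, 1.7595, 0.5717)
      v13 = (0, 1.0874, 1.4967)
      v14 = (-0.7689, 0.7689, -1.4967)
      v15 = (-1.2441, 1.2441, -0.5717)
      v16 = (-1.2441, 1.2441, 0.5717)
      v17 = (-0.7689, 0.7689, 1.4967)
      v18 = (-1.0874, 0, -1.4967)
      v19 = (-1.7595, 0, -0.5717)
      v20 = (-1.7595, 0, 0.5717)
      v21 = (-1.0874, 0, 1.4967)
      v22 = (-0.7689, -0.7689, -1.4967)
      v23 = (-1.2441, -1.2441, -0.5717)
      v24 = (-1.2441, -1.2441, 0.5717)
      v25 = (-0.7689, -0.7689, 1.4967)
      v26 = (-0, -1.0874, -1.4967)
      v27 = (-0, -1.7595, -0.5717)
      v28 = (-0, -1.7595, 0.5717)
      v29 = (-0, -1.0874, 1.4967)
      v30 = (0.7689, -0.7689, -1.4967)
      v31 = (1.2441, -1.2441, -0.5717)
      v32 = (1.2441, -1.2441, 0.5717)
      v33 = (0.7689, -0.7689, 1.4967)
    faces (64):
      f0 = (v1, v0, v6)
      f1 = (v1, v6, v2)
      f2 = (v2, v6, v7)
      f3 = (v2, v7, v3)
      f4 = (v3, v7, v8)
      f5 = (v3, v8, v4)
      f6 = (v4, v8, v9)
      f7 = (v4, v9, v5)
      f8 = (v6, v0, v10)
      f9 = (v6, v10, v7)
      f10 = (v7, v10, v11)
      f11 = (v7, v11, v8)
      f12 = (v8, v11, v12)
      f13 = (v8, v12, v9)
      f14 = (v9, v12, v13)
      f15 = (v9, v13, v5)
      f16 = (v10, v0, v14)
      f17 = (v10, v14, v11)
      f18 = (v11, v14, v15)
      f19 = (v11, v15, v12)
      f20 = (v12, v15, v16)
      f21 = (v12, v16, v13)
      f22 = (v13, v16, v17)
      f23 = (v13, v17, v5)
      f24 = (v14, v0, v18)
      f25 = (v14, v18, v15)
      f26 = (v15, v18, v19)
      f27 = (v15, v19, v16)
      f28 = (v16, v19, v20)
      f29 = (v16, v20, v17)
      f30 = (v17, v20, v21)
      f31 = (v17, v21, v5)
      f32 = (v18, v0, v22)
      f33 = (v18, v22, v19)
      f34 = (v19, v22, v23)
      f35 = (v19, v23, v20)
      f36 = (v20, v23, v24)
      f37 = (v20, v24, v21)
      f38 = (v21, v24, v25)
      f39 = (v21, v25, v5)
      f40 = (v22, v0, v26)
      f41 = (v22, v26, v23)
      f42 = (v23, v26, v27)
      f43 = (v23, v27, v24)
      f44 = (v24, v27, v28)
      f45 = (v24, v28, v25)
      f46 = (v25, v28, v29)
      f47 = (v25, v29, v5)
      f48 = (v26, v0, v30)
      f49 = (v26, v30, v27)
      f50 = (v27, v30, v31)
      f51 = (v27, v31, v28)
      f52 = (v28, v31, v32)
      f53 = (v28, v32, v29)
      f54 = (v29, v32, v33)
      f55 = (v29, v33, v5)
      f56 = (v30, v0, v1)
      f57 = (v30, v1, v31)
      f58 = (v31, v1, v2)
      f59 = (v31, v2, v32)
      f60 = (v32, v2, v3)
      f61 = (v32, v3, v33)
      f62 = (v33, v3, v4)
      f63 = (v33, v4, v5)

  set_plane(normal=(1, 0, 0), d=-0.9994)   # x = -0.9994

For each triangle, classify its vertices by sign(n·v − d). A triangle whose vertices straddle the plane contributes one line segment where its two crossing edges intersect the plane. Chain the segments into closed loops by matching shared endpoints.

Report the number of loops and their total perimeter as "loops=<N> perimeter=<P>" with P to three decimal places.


Straddling triangles (20 of 64):
  (v11,v14,v15) [++-] → (-0.9994, 0.9994, -1.04802)–(-0.9994, 1.34547, -0.5717)  len=0.5888
  (v11,v15,v12) [+-+] → (-0.9994, 1.34547, -0.5717)–(-0.9994, 1.34547, -0.346807)  len=0.2249
  (v12,v15,v16) [+--] → (-0.9994, 1.34547, -0.346807)–(-0.9994, 1.34547, 0.5717)  len=0.9185
  (v12,v16,v13) [+-+] → (-0.9994, 1.34547, 0.5717)–(-0.9994, 1.21328, 0.753637)  len=0.2249
  (v13,v16,v17) [+-+] → (-0.9994, 1.21328, 0.753637)–(-0.9994, 0.9994, 1.04802)  len=0.3639
  (v14,v0,v18) [++-] → (-0.9994, 0, -1.52529)–(-0.9994, 0.212443, -1.4967)  len=0.2144
  (v14,v18,v15) [+--] → (-0.9994, 0.212443, -1.4967)–(-0.9994, 0.9994, -1.04802)  len=0.9059
  (v16,v20,v17) [--+] → (-0.9994, 0.589987, 1.28146)–(-0.9994, 0.9994, 1.04802)  len=0.4713
  (v17,v20,v21) [+--] → (-0.9994, 0.589987, 1.28146)–(-0.9994, 0.212443, 1.4967)  len=0.4346
  (v17,v21,v5) [+-+] → (-0.9994, 0.212443, 1.4967)–(-0.9994, 0, 1.52529)  len=0.2144
  (v18,v0,v22) [-++] → (-0.9994, 0, -1.52529)–(-0.9994, -0.212443, -1.4967)  len=0.2144
  (v18,v22,v19) [-+-] → (-0.9994, -0.212443, -1.4967)–(-0.9994, -0.589987, -1.28146)  len=0.4346
  (v19,v22,v23) [-+-] → (-0.9994, -0.589987, -1.28146)–(-0.9994, -0.9994, -1.04802)  len=0.4713
  (v21,v24,v25) [--+] → (-0.9994, -0.9994, 1.04802)–(-0.9994, -0.212443, 1.4967)  len=0.9059
  (v21,v25,v5) [-++] → (-0.9994, -0.212443, 1.4967)–(-0.9994, 0, 1.52529)  len=0.2144
  (v22,v26,v23) [++-] → (-0.9994, -1.21328, -0.753637)–(-0.9994, -0.9994, -1.04802)  len=0.3639
  (v23,v26,v27) [-++] → (-0.9994, -1.21328, -0.753637)–(-0.9994, -1.34547, -0.5717)  len=0.2249
  (v23,v27,v24) [-+-] → (-0.9994, -1.34547, -0.5717)–(-0.9994, -1.34547, 0.346807)  len=0.9185
  (v24,v27,v28) [-++] → (-0.9994, -1.34547, 0.346807)–(-0.9994, -1.34547, 0.5717)  len=0.2249
  (v24,v28,v25) [-++] → (-0.9994, -1.34547, 0.5717)–(-0.9994, -0.9994, 1.04802)  len=0.5888

Chained into 1 loop(s):
  loop 1: 20 segments, perimeter = 9.1228
Total perimeter = 9.123

loops=1 perimeter=9.123


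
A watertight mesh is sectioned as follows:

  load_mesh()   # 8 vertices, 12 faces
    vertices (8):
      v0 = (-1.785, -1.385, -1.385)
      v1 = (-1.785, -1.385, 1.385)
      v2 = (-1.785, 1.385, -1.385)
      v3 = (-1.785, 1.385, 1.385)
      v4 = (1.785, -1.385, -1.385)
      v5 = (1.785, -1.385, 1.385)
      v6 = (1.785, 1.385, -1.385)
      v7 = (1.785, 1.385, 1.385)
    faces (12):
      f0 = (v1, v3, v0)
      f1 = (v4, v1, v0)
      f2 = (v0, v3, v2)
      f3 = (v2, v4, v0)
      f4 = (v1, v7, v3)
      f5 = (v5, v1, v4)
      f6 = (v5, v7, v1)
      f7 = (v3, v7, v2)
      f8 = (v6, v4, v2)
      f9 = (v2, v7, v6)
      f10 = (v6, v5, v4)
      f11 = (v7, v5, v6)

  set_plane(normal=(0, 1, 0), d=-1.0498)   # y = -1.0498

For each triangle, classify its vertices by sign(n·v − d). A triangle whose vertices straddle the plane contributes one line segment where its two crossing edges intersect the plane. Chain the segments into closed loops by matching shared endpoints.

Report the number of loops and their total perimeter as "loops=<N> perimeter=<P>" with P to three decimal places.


loops=1 perimeter=12.680

Straddling triangles (8 of 12):
  (v1,v3,v0) [-+-] → (-1.785, -1.0498, 1.385)–(-1.785, -1.0498, -1.0498)  len=2.4348
  (v0,v3,v2) [-++] → (-1.785, -1.0498, -1.0498)–(-1.785, -1.0498, -1.385)  len=0.3352
  (v2,v4,v0) [+--] → (1.35299, -1.0498, -1.385)–(-1.785, -1.0498, -1.385)  len=3.1380
  (v1,v7,v3) [-++] → (-1.35299, -1.0498, 1.385)–(-1.785, -1.0498, 1.385)  len=0.4320
  (v5,v7,v1) [-+-] → (1.785, -1.0498, 1.385)–(-1.35299, -1.0498, 1.385)  len=3.1380
  (v6,v4,v2) [+-+] → (1.785, -1.0498, -1.385)–(1.35299, -1.0498, -1.385)  len=0.4320
  (v6,v5,v4) [+--] → (1.785, -1.0498, 1.0498)–(1.785, -1.0498, -1.385)  len=2.4348
  (v7,v5,v6) [+-+] → (1.785, -1.0498, 1.385)–(1.785, -1.0498, 1.0498)  len=0.3352

Chained into 1 loop(s):
  loop 1: 8 segments, perimeter = 12.6800
Total perimeter = 12.680


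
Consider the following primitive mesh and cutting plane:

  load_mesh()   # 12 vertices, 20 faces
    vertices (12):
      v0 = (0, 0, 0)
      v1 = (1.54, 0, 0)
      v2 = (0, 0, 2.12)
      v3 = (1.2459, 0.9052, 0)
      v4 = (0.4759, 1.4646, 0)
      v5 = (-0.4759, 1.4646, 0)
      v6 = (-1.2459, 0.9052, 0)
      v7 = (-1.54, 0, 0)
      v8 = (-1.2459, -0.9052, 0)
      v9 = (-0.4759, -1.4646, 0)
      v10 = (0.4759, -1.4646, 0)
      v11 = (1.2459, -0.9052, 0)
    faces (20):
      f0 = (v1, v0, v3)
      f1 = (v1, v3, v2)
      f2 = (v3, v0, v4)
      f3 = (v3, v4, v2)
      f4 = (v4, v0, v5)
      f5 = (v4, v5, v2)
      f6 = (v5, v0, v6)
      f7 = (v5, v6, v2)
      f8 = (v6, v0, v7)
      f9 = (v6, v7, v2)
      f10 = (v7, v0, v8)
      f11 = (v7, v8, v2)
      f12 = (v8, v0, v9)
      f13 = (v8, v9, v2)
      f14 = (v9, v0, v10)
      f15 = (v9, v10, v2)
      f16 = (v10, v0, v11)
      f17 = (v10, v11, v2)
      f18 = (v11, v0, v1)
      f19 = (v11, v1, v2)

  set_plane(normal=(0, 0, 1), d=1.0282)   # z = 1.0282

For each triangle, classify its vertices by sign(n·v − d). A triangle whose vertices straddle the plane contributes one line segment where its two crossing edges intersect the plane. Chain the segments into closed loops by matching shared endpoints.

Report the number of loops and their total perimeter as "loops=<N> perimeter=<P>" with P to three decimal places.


Straddling triangles (10 of 20):
  (v1,v3,v2) [--+] → (0.641639, 0.466178, 1.0282)–(0.7931, 0, 1.0282)  len=0.4902
  (v3,v4,v2) [--+] → (0.245089, 0.754269, 1.0282)–(0.641639, 0.466178, 1.0282)  len=0.4902
  (v4,v5,v2) [--+] → (-0.245089, 0.754269, 1.0282)–(0.245089, 0.754269, 1.0282)  len=0.4902
  (v5,v6,v2) [--+] → (-0.641639, 0.466178, 1.0282)–(-0.245089, 0.754269, 1.0282)  len=0.4902
  (v6,v7,v2) [--+] → (-0.7931, 0, 1.0282)–(-0.641639, 0.466178, 1.0282)  len=0.4902
  (v7,v8,v2) [--+] → (-0.641639, -0.466178, 1.0282)–(-0.7931, 0, 1.0282)  len=0.4902
  (v8,v9,v2) [--+] → (-0.245089, -0.754269, 1.0282)–(-0.641639, -0.466178, 1.0282)  len=0.4902
  (v9,v10,v2) [--+] → (0.245089, -0.754269, 1.0282)–(-0.245089, -0.754269, 1.0282)  len=0.4902
  (v10,v11,v2) [--+] → (0.641639, -0.466178, 1.0282)–(0.245089, -0.754269, 1.0282)  len=0.4902
  (v11,v1,v2) [--+] → (0.7931, 0, 1.0282)–(0.641639, -0.466178, 1.0282)  len=0.4902

Chained into 1 loop(s):
  loop 1: 10 segments, perimeter = 4.9016
Total perimeter = 4.902

loops=1 perimeter=4.902


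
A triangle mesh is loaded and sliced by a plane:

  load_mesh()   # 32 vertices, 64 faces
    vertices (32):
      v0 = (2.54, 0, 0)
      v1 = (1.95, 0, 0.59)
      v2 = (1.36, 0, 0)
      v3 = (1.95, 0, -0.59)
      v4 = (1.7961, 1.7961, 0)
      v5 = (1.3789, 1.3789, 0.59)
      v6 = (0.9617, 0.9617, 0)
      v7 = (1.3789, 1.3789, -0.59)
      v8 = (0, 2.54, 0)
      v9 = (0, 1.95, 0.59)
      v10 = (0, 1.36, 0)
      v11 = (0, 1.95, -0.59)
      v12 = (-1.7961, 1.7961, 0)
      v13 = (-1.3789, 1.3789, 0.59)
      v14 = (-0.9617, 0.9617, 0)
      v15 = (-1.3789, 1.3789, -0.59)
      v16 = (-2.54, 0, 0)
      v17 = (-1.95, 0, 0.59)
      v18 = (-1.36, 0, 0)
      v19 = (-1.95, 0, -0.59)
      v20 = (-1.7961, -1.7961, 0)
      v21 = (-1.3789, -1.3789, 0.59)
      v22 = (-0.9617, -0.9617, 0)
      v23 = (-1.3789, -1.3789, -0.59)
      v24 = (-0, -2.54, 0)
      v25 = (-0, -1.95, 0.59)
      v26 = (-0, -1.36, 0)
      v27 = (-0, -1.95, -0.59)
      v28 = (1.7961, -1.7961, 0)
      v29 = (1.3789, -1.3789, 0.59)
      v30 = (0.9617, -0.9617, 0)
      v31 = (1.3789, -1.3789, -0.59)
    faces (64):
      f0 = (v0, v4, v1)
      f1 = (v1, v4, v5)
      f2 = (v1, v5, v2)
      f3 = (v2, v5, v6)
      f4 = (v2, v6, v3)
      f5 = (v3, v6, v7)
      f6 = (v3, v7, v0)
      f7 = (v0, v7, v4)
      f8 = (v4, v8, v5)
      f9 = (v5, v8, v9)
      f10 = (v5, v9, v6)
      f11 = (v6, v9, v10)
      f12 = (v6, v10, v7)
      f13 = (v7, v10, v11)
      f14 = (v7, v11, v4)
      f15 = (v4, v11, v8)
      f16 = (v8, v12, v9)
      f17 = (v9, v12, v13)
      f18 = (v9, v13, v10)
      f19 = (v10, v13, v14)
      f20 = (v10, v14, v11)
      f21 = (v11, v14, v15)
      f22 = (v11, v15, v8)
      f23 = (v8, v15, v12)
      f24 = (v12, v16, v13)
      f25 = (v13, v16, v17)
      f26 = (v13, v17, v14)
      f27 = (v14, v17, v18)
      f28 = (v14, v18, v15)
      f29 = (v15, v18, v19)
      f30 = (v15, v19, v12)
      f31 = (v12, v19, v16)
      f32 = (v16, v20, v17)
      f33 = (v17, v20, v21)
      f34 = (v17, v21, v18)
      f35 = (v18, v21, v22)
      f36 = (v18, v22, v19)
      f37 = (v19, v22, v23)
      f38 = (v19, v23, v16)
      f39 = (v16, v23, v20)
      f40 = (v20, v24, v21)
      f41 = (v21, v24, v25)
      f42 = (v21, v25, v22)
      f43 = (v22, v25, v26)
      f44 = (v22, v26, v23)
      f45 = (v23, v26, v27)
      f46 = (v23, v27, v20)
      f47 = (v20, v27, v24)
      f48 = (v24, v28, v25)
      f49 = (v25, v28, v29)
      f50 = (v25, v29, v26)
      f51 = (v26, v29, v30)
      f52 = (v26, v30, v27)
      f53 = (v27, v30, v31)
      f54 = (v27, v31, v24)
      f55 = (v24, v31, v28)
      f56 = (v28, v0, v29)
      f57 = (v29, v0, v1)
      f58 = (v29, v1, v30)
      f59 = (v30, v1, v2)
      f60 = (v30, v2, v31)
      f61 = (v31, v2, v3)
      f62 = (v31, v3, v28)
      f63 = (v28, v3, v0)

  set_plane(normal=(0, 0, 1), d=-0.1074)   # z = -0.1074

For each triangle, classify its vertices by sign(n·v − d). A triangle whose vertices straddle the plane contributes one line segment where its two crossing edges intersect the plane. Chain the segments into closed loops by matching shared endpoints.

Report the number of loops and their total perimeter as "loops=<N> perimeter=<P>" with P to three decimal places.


Straddling triangles (32 of 64):
  (v2,v6,v3) [++-] → (1.1416, 0.786638, -0.1074)–(1.4674, 0, -0.1074)  len=0.8514
  (v3,v6,v7) [-+-] → (1.1416, 0.786638, -0.1074)–(1.03764, 1.03764, -0.1074)  len=0.2717
  (v3,v7,v0) [--+] → (2.32864, 0.251007, -0.1074)–(2.4326, 0, -0.1074)  len=0.2717
  (v0,v7,v4) [+-+] → (2.32864, 0.251007, -0.1074)–(1.72016, 1.72016, -0.1074)  len=1.5902
  (v6,v10,v7) [++-] → (0.251007, 1.36344, -0.1074)–(1.03764, 1.03764, -0.1074)  len=0.8514
  (v7,v10,v11) [-+-] → (0.251007, 1.36344, -0.1074)–(0, 1.4674, -0.1074)  len=0.2717
  (v7,v11,v4) [--+] → (1.46915, 1.82412, -0.1074)–(1.72016, 1.72016, -0.1074)  len=0.2717
  (v4,v11,v8) [+-+] → (1.46915, 1.82412, -0.1074)–(0, 2.4326, -0.1074)  len=1.5902
  (v10,v14,v11) [++-] → (-0.786638, 1.1416, -0.1074)–(0, 1.4674, -0.1074)  len=0.8514
  (v11,v14,v15) [-+-] → (-0.786638, 1.1416, -0.1074)–(-1.03764, 1.03764, -0.1074)  len=0.2717
  (v11,v15,v8) [--+] → (-0.251007, 2.32864, -0.1074)–(0, 2.4326, -0.1074)  len=0.2717
  (v8,v15,v12) [+-+] → (-0.251007, 2.32864, -0.1074)–(-1.72016, 1.72016, -0.1074)  len=1.5902
  (v14,v18,v15) [++-] → (-1.36344, 0.251007, -0.1074)–(-1.03764, 1.03764, -0.1074)  len=0.8514
  (v15,v18,v19) [-+-] → (-1.36344, 0.251007, -0.1074)–(-1.4674, 0, -0.1074)  len=0.2717
  (v15,v19,v12) [--+] → (-1.82412, 1.46915, -0.1074)–(-1.72016, 1.72016, -0.1074)  len=0.2717
  (v12,v19,v16) [+-+] → (-1.82412, 1.46915, -0.1074)–(-2.4326, 0, -0.1074)  len=1.5902
  (v18,v22,v19) [++-] → (-1.1416, -0.786638, -0.1074)–(-1.4674, 0, -0.1074)  len=0.8514
  (v19,v22,v23) [-+-] → (-1.1416, -0.786638, -0.1074)–(-1.03764, -1.03764, -0.1074)  len=0.2717
  (v19,v23,v16) [--+] → (-2.32864, -0.251007, -0.1074)–(-2.4326, 0, -0.1074)  len=0.2717
  (v16,v23,v20) [+-+] → (-2.32864, -0.251007, -0.1074)–(-1.72016, -1.72016, -0.1074)  len=1.5902
  (v22,v26,v23) [++-] → (-0.251007, -1.36344, -0.1074)–(-1.03764, -1.03764, -0.1074)  len=0.8514
  (v23,v26,v27) [-+-] → (-0.251007, -1.36344, -0.1074)–(0, -1.4674, -0.1074)  len=0.2717
  (v23,v27,v20) [--+] → (-1.46915, -1.82412, -0.1074)–(-1.72016, -1.72016, -0.1074)  len=0.2717
  (v20,v27,v24) [+-+] → (-1.46915, -1.82412, -0.1074)–(0, -2.4326, -0.1074)  len=1.5902
  (v26,v30,v27) [++-] → (0.786638, -1.1416, -0.1074)–(0, -1.4674, -0.1074)  len=0.8514
  (v27,v30,v31) [-+-] → (0.786638, -1.1416, -0.1074)–(1.03764, -1.03764, -0.1074)  len=0.2717
  (v27,v31,v24) [--+] → (0.251007, -2.32864, -0.1074)–(0, -2.4326, -0.1074)  len=0.2717
  (v24,v31,v28) [+-+] → (0.251007, -2.32864, -0.1074)–(1.72016, -1.72016, -0.1074)  len=1.5902
  (v30,v2,v31) [++-] → (1.36344, -0.251007, -0.1074)–(1.03764, -1.03764, -0.1074)  len=0.8514
  (v31,v2,v3) [-+-] → (1.36344, -0.251007, -0.1074)–(1.4674, 0, -0.1074)  len=0.2717
  (v31,v3,v28) [--+] → (1.82412, -1.46915, -0.1074)–(1.72016, -1.72016, -0.1074)  len=0.2717
  (v28,v3,v0) [+-+] → (1.82412, -1.46915, -0.1074)–(2.4326, 0, -0.1074)  len=1.5902

Chained into 2 loop(s):
  loop 1: 16 segments, perimeter = 8.9850
  loop 2: 16 segments, perimeter = 14.8949
Total perimeter = 23.880

loops=2 perimeter=23.880


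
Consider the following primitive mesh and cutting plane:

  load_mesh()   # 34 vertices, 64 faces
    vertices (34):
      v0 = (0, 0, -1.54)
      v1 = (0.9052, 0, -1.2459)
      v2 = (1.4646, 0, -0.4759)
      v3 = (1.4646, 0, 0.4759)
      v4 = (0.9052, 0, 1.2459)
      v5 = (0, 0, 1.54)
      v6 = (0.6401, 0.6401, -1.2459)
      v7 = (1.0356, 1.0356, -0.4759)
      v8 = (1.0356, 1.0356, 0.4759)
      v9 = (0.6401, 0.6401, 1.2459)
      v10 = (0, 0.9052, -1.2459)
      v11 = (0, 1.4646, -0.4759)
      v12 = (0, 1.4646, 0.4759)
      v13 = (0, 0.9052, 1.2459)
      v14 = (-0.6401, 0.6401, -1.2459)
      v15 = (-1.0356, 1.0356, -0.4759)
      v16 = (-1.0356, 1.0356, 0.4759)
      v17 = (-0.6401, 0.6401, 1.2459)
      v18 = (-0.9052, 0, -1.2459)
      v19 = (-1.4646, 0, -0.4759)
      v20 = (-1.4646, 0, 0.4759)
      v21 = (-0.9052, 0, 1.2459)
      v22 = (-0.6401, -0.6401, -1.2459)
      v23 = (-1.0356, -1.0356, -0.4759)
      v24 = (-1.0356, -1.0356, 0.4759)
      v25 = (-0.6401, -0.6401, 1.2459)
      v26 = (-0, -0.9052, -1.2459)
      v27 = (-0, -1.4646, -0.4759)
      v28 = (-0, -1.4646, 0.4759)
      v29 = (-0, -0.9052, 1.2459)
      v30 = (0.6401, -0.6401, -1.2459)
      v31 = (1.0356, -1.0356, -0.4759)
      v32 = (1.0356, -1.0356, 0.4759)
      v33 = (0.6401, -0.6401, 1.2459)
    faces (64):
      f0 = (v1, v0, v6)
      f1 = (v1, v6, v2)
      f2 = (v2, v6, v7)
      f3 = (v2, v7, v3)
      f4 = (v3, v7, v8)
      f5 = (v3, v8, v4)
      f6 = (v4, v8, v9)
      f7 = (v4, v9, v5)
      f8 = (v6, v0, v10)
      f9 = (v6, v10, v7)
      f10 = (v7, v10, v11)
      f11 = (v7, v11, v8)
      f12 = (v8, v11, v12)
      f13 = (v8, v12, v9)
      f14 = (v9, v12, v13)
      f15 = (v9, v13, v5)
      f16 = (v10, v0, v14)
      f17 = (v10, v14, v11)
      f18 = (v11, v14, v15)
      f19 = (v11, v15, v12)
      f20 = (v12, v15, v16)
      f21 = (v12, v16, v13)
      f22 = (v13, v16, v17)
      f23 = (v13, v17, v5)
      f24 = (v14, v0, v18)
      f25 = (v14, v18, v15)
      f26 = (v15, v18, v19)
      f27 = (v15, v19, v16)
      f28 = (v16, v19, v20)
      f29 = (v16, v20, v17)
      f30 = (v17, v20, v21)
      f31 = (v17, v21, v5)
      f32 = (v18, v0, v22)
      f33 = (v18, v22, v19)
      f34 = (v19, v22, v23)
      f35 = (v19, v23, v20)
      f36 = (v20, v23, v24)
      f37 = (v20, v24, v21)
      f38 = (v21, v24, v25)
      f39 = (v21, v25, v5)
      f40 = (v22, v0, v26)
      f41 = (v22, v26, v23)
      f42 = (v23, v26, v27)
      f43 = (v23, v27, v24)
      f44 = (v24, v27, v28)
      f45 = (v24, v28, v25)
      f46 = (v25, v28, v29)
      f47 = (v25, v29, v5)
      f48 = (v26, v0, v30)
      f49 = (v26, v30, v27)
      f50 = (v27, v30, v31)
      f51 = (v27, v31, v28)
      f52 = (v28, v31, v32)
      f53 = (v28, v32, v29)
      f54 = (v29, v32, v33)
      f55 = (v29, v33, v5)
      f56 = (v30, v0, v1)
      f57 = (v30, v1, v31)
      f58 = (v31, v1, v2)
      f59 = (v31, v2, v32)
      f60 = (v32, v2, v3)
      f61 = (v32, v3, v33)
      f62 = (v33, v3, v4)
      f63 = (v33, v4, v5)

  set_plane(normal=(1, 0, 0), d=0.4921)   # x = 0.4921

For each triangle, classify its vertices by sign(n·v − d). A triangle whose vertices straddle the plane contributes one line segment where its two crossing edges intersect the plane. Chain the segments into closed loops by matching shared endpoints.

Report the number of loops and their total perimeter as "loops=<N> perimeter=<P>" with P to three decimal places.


Straddling triangles (20 of 64):
  (v1,v0,v6) [+-+] → (0.4921, 0, -1.38012)–(0.4921, 0.4921, -1.3139)  len=0.4965
  (v4,v9,v5) [++-] → (0.4921, 0.4921, 1.3139)–(0.4921, 0, 1.38012)  len=0.4965
  (v6,v0,v10) [+--] → (0.4921, 0.4921, -1.3139)–(0.4921, 0.701395, -1.2459)  len=0.2201
  (v6,v10,v7) [+-+] → (0.4921, 0.701395, -1.2459)–(0.4921, 0.967164, -0.880009)  len=0.4522
  (v7,v10,v11) [+--] → (0.4921, 0.967164, -0.880009)–(0.4921, 1.26075, -0.4759)  len=0.4995
  (v7,v11,v8) [+-+] → (0.4921, 1.26075, -0.4759)–(0.4921, 1.26075, -0.0236204)  len=0.4523
  (v8,v11,v12) [+--] → (0.4921, 1.26075, -0.0236204)–(0.4921, 1.26075, 0.4759)  len=0.4995
  (v8,v12,v9) [+-+] → (0.4921, 1.26075, 0.4759)–(0.4921, 0.830736, 1.06787)  len=0.7317
  (v9,v12,v13) [+--] → (0.4921, 0.830736, 1.06787)–(0.4921, 0.701395, 1.2459)  len=0.2201
  (v9,v13,v5) [+--] → (0.4921, 0.701395, 1.2459)–(0.4921, 0.4921, 1.3139)  len=0.2201
  (v26,v0,v30) [--+] → (0.4921, -0.4921, -1.3139)–(0.4921, -0.701395, -1.2459)  len=0.2201
  (v26,v30,v27) [-+-] → (0.4921, -0.701395, -1.2459)–(0.4921, -0.830736, -1.06787)  len=0.2201
  (v27,v30,v31) [-++] → (0.4921, -0.830736, -1.06787)–(0.4921, -1.26075, -0.4759)  len=0.7317
  (v27,v31,v28) [-+-] → (0.4921, -1.26075, -0.4759)–(0.4921, -1.26075, 0.0236204)  len=0.4995
  (v28,v31,v32) [-++] → (0.4921, -1.26075, 0.0236204)–(0.4921, -1.26075, 0.4759)  len=0.4523
  (v28,v32,v29) [-+-] → (0.4921, -1.26075, 0.4759)–(0.4921, -0.967164, 0.880009)  len=0.4995
  (v29,v32,v33) [-++] → (0.4921, -0.967164, 0.880009)–(0.4921, -0.701395, 1.2459)  len=0.4522
  (v29,v33,v5) [-+-] → (0.4921, -0.701395, 1.2459)–(0.4921, -0.4921, 1.3139)  len=0.2201
  (v30,v0,v1) [+-+] → (0.4921, -0.4921, -1.3139)–(0.4921, 0, -1.38012)  len=0.4965
  (v33,v4,v5) [++-] → (0.4921, 0, 1.38012)–(0.4921, -0.4921, 1.3139)  len=0.4965

Chained into 1 loop(s):
  loop 1: 20 segments, perimeter = 8.5769
Total perimeter = 8.577

loops=1 perimeter=8.577


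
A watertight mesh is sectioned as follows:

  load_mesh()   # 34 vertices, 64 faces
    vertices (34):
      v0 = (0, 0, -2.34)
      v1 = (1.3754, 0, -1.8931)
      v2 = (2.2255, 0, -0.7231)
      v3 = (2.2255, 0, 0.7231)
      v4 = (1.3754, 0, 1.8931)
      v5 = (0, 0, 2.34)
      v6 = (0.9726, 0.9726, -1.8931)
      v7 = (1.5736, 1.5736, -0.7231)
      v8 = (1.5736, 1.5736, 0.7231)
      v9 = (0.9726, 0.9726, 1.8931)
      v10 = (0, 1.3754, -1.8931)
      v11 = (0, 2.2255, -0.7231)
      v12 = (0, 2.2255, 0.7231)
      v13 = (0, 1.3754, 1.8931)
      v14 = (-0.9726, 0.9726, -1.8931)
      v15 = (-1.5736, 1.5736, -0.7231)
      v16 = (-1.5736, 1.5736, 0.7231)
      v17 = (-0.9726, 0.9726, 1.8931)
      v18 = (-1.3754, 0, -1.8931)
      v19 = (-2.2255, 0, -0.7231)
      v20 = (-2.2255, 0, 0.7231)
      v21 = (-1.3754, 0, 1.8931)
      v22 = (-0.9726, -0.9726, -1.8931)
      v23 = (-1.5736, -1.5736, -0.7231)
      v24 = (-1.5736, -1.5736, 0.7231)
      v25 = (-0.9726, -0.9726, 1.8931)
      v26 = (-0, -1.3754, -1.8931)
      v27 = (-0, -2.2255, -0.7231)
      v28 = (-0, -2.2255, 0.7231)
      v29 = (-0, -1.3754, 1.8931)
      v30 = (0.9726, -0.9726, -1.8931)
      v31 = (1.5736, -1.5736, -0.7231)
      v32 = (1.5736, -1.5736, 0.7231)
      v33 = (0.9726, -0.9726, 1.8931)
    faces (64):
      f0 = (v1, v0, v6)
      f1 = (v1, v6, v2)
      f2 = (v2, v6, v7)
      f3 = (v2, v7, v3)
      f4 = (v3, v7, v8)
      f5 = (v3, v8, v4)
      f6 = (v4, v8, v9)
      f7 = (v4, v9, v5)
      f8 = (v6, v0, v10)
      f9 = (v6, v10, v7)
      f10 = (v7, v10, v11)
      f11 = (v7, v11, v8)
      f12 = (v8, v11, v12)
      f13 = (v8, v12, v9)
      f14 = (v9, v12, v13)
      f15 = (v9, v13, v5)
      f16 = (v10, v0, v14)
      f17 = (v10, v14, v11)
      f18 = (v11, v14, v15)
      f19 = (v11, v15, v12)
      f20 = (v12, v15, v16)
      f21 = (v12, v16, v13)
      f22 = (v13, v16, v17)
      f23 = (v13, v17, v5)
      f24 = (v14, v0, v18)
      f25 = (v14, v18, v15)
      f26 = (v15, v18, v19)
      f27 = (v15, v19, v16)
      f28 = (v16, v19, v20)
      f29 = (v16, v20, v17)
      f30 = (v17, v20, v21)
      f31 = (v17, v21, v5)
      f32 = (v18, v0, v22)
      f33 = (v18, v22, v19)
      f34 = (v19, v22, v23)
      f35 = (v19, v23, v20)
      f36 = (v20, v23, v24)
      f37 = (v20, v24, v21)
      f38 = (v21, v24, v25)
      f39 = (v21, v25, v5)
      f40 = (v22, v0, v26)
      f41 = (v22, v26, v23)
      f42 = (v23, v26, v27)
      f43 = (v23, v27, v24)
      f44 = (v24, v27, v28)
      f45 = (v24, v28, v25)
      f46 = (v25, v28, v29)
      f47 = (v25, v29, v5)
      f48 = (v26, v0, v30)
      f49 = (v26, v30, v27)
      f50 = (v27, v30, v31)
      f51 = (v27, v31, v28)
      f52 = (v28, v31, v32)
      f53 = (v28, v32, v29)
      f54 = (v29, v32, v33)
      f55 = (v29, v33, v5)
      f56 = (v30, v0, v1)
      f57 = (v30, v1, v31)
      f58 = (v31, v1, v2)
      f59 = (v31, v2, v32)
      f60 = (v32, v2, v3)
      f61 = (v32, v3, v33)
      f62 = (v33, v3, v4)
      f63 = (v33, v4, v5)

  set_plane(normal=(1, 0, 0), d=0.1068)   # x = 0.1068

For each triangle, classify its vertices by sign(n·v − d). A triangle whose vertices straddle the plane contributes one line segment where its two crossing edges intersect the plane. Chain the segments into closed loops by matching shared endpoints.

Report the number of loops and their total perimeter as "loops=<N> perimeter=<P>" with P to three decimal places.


Straddling triangles (20 of 64):
  (v1,v0,v6) [+-+] → (0.1068, 0, -2.3053)–(0.1068, 0.1068, -2.29093)  len=0.1078
  (v4,v9,v5) [++-] → (0.1068, 0.1068, 2.29093)–(0.1068, 0, 2.3053)  len=0.1078
  (v6,v0,v10) [+--] → (0.1068, 0.1068, -2.29093)–(0.1068, 1.33117, -1.8931)  len=1.2874
  (v6,v10,v7) [+-+] → (0.1068, 1.33117, -1.8931)–(0.1068, 1.38885, -1.81369)  len=0.0981
  (v7,v10,v11) [+--] → (0.1068, 1.38885, -1.81369)–(0.1068, 2.18126, -0.7231)  len=1.3481
  (v7,v11,v8) [+-+] → (0.1068, 2.18126, -0.7231)–(0.1068, 2.18126, -0.624947)  len=0.0982
  (v8,v11,v12) [+--] → (0.1068, 2.18126, -0.624947)–(0.1068, 2.18126, 0.7231)  len=1.3480
  (v8,v12,v9) [+-+] → (0.1068, 2.18126, 0.7231)–(0.1068, 2.08792, 0.851576)  len=0.1588
  (v9,v12,v13) [+--] → (0.1068, 2.08792, 0.851576)–(0.1068, 1.33117, 1.8931)  len=1.2874
  (v9,v13,v5) [+--] → (0.1068, 1.33117, 1.8931)–(0.1068, 0.1068, 2.29093)  len=1.2874
  (v26,v0,v30) [--+] → (0.1068, -0.1068, -2.29093)–(0.1068, -1.33117, -1.8931)  len=1.2874
  (v26,v30,v27) [-+-] → (0.1068, -1.33117, -1.8931)–(0.1068, -2.08792, -0.851576)  len=1.2874
  (v27,v30,v31) [-++] → (0.1068, -2.08792, -0.851576)–(0.1068, -2.18126, -0.7231)  len=0.1588
  (v27,v31,v28) [-+-] → (0.1068, -2.18126, -0.7231)–(0.1068, -2.18126, 0.624947)  len=1.3480
  (v28,v31,v32) [-++] → (0.1068, -2.18126, 0.624947)–(0.1068, -2.18126, 0.7231)  len=0.0982
  (v28,v32,v29) [-+-] → (0.1068, -2.18126, 0.7231)–(0.1068, -1.38885, 1.81369)  len=1.3481
  (v29,v32,v33) [-++] → (0.1068, -1.38885, 1.81369)–(0.1068, -1.33117, 1.8931)  len=0.0981
  (v29,v33,v5) [-+-] → (0.1068, -1.33117, 1.8931)–(0.1068, -0.1068, 2.29093)  len=1.2874
  (v30,v0,v1) [+-+] → (0.1068, -0.1068, -2.29093)–(0.1068, 0, -2.3053)  len=0.1078
  (v33,v4,v5) [++-] → (0.1068, 0, 2.3053)–(0.1068, -0.1068, 2.29093)  len=0.1078

Chained into 1 loop(s):
  loop 1: 20 segments, perimeter = 14.2578
Total perimeter = 14.258

loops=1 perimeter=14.258


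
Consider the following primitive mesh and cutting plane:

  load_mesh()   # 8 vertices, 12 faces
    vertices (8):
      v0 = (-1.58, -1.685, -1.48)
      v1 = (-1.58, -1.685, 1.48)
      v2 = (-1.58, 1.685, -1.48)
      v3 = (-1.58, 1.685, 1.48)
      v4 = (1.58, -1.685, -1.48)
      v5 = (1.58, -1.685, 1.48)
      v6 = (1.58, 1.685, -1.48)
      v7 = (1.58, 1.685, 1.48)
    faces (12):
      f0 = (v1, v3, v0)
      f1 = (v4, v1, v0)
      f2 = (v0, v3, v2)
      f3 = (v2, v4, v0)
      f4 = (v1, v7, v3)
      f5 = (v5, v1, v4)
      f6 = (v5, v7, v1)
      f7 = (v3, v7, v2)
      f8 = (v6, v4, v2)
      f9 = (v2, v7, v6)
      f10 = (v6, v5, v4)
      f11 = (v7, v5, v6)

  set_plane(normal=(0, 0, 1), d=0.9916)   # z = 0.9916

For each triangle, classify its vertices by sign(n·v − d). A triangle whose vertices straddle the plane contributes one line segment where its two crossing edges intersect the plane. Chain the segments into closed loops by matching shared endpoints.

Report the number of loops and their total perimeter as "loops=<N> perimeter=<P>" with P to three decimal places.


Straddling triangles (8 of 12):
  (v1,v3,v0) [++-] → (-1.58, 1.12895, 0.9916)–(-1.58, -1.685, 0.9916)  len=2.8140
  (v4,v1,v0) [-+-] → (-1.0586, -1.685, 0.9916)–(-1.58, -1.685, 0.9916)  len=0.5214
  (v0,v3,v2) [-+-] → (-1.58, 1.12895, 0.9916)–(-1.58, 1.685, 0.9916)  len=0.5560
  (v5,v1,v4) [++-] → (-1.0586, -1.685, 0.9916)–(1.58, -1.685, 0.9916)  len=2.6386
  (v3,v7,v2) [++-] → (1.0586, 1.685, 0.9916)–(-1.58, 1.685, 0.9916)  len=2.6386
  (v2,v7,v6) [-+-] → (1.0586, 1.685, 0.9916)–(1.58, 1.685, 0.9916)  len=0.5214
  (v6,v5,v4) [-+-] → (1.58, -1.12895, 0.9916)–(1.58, -1.685, 0.9916)  len=0.5560
  (v7,v5,v6) [++-] → (1.58, -1.12895, 0.9916)–(1.58, 1.685, 0.9916)  len=2.8140

Chained into 1 loop(s):
  loop 1: 8 segments, perimeter = 13.0600
Total perimeter = 13.060

loops=1 perimeter=13.060


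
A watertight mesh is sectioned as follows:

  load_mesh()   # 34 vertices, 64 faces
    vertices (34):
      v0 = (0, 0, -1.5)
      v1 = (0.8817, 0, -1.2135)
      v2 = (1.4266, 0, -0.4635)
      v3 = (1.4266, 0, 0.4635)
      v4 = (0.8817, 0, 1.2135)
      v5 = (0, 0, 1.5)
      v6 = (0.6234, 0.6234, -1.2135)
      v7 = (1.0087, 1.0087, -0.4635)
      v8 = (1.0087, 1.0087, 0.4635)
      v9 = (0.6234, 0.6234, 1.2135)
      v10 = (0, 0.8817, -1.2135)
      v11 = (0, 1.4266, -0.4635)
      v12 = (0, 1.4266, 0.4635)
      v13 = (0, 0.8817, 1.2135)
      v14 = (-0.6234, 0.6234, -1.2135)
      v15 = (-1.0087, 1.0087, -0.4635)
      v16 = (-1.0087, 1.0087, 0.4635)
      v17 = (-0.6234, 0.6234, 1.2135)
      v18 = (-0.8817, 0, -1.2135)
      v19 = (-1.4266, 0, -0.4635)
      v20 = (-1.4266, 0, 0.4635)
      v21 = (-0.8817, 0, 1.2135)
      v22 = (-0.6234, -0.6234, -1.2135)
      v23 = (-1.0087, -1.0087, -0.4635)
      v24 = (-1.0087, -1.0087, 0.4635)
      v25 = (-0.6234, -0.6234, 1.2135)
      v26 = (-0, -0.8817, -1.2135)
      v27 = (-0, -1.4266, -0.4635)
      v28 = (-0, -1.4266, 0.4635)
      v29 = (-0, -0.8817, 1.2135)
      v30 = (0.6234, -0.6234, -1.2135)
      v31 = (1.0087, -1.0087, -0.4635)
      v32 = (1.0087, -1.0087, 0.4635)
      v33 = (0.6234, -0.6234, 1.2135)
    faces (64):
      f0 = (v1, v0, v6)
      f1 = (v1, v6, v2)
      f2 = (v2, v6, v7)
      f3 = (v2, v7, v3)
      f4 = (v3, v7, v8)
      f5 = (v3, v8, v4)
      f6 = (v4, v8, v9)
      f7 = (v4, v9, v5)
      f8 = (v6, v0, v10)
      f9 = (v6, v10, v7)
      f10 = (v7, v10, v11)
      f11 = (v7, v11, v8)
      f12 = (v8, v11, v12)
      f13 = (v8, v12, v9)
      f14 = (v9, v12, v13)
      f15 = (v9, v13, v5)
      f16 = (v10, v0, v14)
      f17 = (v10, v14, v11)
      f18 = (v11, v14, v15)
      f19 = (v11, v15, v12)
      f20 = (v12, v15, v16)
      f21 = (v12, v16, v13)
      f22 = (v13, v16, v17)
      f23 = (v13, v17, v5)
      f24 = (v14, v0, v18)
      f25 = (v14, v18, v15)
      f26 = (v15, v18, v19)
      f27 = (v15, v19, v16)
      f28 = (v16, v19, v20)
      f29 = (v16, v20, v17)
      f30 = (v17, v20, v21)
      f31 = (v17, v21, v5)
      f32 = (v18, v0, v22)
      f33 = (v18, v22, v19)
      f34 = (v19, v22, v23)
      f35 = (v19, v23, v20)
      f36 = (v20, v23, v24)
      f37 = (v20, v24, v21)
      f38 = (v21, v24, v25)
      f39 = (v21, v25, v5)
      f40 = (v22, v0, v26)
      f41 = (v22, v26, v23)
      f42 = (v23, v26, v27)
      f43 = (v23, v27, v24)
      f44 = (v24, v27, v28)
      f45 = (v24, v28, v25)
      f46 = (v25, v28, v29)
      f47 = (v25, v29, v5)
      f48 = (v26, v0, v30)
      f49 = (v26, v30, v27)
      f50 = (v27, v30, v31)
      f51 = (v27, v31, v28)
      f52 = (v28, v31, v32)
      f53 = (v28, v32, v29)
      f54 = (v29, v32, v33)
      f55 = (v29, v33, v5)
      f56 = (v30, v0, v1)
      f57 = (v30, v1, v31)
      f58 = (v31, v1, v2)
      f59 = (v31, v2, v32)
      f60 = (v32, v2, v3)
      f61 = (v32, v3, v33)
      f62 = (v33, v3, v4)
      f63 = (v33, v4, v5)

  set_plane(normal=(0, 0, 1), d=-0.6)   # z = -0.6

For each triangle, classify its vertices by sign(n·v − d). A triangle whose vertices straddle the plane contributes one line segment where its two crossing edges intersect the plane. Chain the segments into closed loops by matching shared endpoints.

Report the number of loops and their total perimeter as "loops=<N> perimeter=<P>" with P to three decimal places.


loops=1 perimeter=8.128

Straddling triangles (16 of 64):
  (v1,v6,v2) [--+] → (1.28042, 0.113459, -0.6)–(1.32743, 0, -0.6)  len=0.1228
  (v2,v6,v7) [+-+] → (1.28042, 0.113459, -0.6)–(0.938575, 0.938575, -0.6)  len=0.8931
  (v6,v10,v7) [--+] → (0.825117, 0.985586, -0.6)–(0.938575, 0.938575, -0.6)  len=0.1228
  (v7,v10,v11) [+-+] → (0.825117, 0.985586, -0.6)–(0, 1.32743, -0.6)  len=0.8931
  (v10,v14,v11) [--+] → (-0.113459, 1.28042, -0.6)–(0, 1.32743, -0.6)  len=0.1228
  (v11,v14,v15) [+-+] → (-0.113459, 1.28042, -0.6)–(-0.938575, 0.938575, -0.6)  len=0.8931
  (v14,v18,v15) [--+] → (-0.985586, 0.825117, -0.6)–(-0.938575, 0.938575, -0.6)  len=0.1228
  (v15,v18,v19) [+-+] → (-0.985586, 0.825117, -0.6)–(-1.32743, 0, -0.6)  len=0.8931
  (v18,v22,v19) [--+] → (-1.28042, -0.113459, -0.6)–(-1.32743, 0, -0.6)  len=0.1228
  (v19,v22,v23) [+-+] → (-1.28042, -0.113459, -0.6)–(-0.938575, -0.938575, -0.6)  len=0.8931
  (v22,v26,v23) [--+] → (-0.825117, -0.985586, -0.6)–(-0.938575, -0.938575, -0.6)  len=0.1228
  (v23,v26,v27) [+-+] → (-0.825117, -0.985586, -0.6)–(0, -1.32743, -0.6)  len=0.8931
  (v26,v30,v27) [--+] → (0.113459, -1.28042, -0.6)–(0, -1.32743, -0.6)  len=0.1228
  (v27,v30,v31) [+-+] → (0.113459, -1.28042, -0.6)–(0.938575, -0.938575, -0.6)  len=0.8931
  (v30,v1,v31) [--+] → (0.985586, -0.825117, -0.6)–(0.938575, -0.938575, -0.6)  len=0.1228
  (v31,v1,v2) [+-+] → (0.985586, -0.825117, -0.6)–(1.32743, 0, -0.6)  len=0.8931

Chained into 1 loop(s):
  loop 1: 16 segments, perimeter = 8.1275
Total perimeter = 8.128


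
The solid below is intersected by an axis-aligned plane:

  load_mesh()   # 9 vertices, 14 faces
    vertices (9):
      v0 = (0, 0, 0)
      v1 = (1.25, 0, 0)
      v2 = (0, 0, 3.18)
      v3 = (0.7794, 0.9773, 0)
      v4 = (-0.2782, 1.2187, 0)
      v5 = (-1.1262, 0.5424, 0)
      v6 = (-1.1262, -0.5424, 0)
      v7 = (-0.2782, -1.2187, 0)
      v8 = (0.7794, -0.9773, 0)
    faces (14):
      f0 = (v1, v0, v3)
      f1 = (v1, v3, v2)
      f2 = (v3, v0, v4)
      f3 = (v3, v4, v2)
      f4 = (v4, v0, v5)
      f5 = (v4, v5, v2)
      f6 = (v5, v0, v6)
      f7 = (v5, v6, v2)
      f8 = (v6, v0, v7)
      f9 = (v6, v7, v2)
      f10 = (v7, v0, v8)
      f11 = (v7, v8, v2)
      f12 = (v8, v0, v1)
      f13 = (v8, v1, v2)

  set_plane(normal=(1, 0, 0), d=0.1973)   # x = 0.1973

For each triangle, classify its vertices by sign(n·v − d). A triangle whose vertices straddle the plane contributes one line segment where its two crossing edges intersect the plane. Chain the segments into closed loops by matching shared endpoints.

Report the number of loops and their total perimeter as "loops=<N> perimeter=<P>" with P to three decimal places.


loops=1 perimeter=8.056

Straddling triangles (8 of 14):
  (v1,v0,v3) [+-+] → (0.1973, 0, 0)–(0.1973, 0.247397, 0)  len=0.2474
  (v1,v3,v2) [++-] → (0.1973, 0.247397, 2.375)–(0.1973, 0, 2.67807)  len=0.3912
  (v3,v0,v4) [+--] → (0.1973, 0.247397, 0)–(0.1973, 1.11017, 0)  len=0.8628
  (v3,v4,v2) [+--] → (0.1973, 1.11017, 0)–(0.1973, 0.247397, 2.375)  len=2.5269
  (v7,v0,v8) [--+] → (0.1973, -0.247397, 0)–(0.1973, -1.11017, 0)  len=0.8628
  (v7,v8,v2) [-+-] → (0.1973, -1.11017, 0)–(0.1973, -0.247397, 2.375)  len=2.5269
  (v8,v0,v1) [+-+] → (0.1973, -0.247397, 0)–(0.1973, 0, 0)  len=0.2474
  (v8,v1,v2) [++-] → (0.1973, 0, 2.67807)–(0.1973, -0.247397, 2.375)  len=0.3912

Chained into 1 loop(s):
  loop 1: 8 segments, perimeter = 8.0565
Total perimeter = 8.056


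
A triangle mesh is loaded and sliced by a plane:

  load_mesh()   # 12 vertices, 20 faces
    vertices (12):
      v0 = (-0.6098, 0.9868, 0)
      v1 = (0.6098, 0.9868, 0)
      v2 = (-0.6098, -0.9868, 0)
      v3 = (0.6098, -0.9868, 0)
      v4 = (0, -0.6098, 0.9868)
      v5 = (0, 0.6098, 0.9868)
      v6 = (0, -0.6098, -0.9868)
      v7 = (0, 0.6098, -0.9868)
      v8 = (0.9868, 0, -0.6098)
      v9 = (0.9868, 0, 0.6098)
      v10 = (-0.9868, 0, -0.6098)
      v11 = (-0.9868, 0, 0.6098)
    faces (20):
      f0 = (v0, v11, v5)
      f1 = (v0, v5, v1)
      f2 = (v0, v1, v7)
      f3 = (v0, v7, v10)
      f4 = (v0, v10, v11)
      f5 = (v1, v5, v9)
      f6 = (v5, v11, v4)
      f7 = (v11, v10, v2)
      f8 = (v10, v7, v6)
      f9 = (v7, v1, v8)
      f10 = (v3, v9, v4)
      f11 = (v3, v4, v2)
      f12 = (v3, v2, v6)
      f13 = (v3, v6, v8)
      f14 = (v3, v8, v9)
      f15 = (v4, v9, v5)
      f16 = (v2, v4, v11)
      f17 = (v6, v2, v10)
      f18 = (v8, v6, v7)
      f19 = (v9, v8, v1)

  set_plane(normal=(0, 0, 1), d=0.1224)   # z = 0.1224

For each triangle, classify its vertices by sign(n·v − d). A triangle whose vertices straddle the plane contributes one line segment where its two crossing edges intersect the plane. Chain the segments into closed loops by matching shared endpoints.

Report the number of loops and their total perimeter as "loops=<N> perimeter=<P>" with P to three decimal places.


loops=1 perimeter=6.370

Straddling triangles (10 of 20):
  (v0,v11,v5) [-++] → (-0.685472, 0.788728, 0.1224)–(-0.534162, 0.940038, 0.1224)  len=0.2140
  (v0,v5,v1) [-+-] → (-0.534162, 0.940038, 0.1224)–(0.534162, 0.940038, 0.1224)  len=1.0683
  (v0,v10,v11) [--+] → (-0.9868, 0, 0.1224)–(-0.685472, 0.788728, 0.1224)  len=0.8443
  (v1,v5,v9) [-++] → (0.534162, 0.940038, 0.1224)–(0.685472, 0.788728, 0.1224)  len=0.2140
  (v11,v10,v2) [+--] → (-0.9868, 0, 0.1224)–(-0.685472, -0.788728, 0.1224)  len=0.8443
  (v3,v9,v4) [-++] → (0.685472, -0.788728, 0.1224)–(0.534162, -0.940038, 0.1224)  len=0.2140
  (v3,v4,v2) [-+-] → (0.534162, -0.940038, 0.1224)–(-0.534162, -0.940038, 0.1224)  len=1.0683
  (v3,v8,v9) [--+] → (0.9868, 0, 0.1224)–(0.685472, -0.788728, 0.1224)  len=0.8443
  (v2,v4,v11) [-++] → (-0.534162, -0.940038, 0.1224)–(-0.685472, -0.788728, 0.1224)  len=0.2140
  (v9,v8,v1) [+--] → (0.9868, 0, 0.1224)–(0.685472, 0.788728, 0.1224)  len=0.8443

Chained into 1 loop(s):
  loop 1: 10 segments, perimeter = 6.3699
Total perimeter = 6.370
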